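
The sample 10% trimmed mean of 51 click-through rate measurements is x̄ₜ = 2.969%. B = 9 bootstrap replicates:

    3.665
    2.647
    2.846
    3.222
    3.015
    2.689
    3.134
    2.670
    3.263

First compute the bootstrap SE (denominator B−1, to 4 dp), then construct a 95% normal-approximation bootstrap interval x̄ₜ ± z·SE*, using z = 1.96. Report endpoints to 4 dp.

(2.3006, 3.6374)

Mean of replicates = 3.0168; sum of squared deviations = 0.9303; SE* = √(0.9303/8) = 0.3410
Margin = 1.96 × 0.3410 = 0.66836
Interval: 2.969 ± 0.66836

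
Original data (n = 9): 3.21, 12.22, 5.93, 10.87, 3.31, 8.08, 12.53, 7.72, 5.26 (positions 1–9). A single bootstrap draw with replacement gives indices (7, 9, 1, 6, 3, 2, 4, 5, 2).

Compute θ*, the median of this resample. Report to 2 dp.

θ* = 8.08

Resample values: 12.53, 5.26, 3.21, 8.08, 5.93, 12.22, 10.87, 3.31, 12.22.
Sorted: 3.21, 3.31, 5.26, 5.93, 8.08, 10.87, 12.22, 12.22, 12.53
Median = middle value = 8.08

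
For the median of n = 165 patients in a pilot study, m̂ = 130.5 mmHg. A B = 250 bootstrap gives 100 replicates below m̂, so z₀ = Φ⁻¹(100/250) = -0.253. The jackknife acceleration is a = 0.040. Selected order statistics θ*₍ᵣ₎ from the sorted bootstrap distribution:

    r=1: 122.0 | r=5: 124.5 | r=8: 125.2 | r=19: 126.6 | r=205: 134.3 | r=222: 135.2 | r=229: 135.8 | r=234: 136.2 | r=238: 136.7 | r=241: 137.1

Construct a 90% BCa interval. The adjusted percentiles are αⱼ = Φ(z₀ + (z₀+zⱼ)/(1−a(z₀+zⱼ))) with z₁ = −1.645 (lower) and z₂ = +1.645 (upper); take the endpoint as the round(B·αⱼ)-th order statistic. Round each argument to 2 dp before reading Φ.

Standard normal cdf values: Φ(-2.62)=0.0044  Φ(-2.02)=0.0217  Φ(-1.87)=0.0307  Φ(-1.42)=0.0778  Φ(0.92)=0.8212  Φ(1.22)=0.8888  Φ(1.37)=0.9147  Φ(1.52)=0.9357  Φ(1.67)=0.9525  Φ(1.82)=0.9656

(124.5, 135.2)

Lower: z₀ + z₁ = -0.253 + (-1.645) = -1.898; 1 − a(z₀+z₁) = 1 − (0.040)(-1.898) = 1.0759; argument = -0.253 + (-1.898)/1.0759 = -2.0171 → -2.02.
α₁ = Φ(-2.02) = 0.0217; rank = round(250 × 0.0217) = 5; θ*₍5₎ = 124.5.
Upper: z₀ + z₂ = 1.392; 1 − a(z₀+z₂) = 0.9443; argument = 1.2211 → 1.22; α₂ = 0.8888; rank = 222; θ*₍222₎ = 135.2.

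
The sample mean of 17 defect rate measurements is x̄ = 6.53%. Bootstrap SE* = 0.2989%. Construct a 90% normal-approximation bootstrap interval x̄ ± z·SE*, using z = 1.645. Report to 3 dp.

Margin = 1.645 × 0.2989 = 0.4917
Interval: 6.53 ± 0.4917

(6.038, 7.022)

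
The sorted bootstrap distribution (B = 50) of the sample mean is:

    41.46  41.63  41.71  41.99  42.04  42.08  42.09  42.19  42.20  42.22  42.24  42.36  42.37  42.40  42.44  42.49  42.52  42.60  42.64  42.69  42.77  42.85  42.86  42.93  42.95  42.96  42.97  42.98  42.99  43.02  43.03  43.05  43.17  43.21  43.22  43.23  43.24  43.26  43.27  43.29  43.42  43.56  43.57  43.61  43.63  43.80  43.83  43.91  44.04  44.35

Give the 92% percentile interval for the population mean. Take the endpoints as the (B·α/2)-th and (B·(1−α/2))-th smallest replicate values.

(41.63, 43.91)

α = 0.08; lower rank = 50 × 0.040 = 2; upper rank = 50 × 0.960 = 48.
The 2nd smallest replicate is 41.63; the 48th is 43.91.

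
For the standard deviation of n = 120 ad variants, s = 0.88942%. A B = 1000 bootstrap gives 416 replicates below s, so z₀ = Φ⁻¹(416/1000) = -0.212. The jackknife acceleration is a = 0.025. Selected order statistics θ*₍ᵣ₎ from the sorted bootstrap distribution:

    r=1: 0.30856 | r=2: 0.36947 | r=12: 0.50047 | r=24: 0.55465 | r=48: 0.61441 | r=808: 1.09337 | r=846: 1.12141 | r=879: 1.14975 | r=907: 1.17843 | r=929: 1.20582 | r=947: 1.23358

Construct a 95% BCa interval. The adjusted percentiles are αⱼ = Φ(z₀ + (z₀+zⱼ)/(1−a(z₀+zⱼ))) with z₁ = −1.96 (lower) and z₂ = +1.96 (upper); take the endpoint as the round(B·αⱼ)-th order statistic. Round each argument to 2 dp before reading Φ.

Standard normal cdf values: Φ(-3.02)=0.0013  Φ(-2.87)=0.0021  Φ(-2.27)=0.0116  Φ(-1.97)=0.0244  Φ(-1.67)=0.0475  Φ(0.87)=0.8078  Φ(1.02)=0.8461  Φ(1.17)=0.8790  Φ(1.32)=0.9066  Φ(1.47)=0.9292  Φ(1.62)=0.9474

Lower: z₀ + z₁ = -0.212 + (-1.960) = -2.172; 1 − a(z₀+z₁) = 1 − (0.025)(-2.172) = 1.0543; argument = -0.212 + (-2.172)/1.0543 = -2.2721 → -2.27.
α₁ = Φ(-2.27) = 0.0116; rank = round(1000 × 0.0116) = 12; θ*₍12₎ = 0.50047.
Upper: z₀ + z₂ = 1.748; 1 − a(z₀+z₂) = 0.9563; argument = 1.6159 → 1.62; α₂ = 0.9474; rank = 947; θ*₍947₎ = 1.23358.

(0.50047, 1.23358)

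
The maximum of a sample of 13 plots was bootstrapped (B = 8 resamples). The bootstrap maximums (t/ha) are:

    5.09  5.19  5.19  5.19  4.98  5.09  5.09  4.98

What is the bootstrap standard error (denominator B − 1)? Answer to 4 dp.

SE* = 0.0873

Bootstrap SE is the standard deviation of the 8 replicate maximums.
Mean of replicates: (5.09 + 5.19 + 5.19 + 5.19 + 4.98 + 5.09 + 5.09 + 4.98) / 8 = 40.80000 / 8 = 5.10000
Sum of squared deviations: (−0.01000)² + (+0.09000)² + (+0.09000)² + (+0.09000)² + (−0.12000)² + (−0.01000)² + (−0.01000)² + (−0.12000)² = 0.05340
Variance = 0.05340 / 7 = 0.00763
SE* = √0.00763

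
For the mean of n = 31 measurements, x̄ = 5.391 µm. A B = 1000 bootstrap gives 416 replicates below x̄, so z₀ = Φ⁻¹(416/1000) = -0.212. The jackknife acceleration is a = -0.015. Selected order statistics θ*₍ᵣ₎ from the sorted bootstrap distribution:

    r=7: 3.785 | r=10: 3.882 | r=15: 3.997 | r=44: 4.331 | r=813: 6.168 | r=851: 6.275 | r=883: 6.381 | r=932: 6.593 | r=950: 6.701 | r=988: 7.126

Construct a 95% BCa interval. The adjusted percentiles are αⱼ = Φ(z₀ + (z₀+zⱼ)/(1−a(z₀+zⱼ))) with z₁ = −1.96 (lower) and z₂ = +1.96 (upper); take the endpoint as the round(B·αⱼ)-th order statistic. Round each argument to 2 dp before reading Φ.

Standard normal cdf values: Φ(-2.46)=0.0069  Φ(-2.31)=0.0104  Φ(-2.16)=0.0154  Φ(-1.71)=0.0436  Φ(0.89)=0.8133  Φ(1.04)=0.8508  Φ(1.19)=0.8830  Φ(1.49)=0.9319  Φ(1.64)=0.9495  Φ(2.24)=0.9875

(3.785, 6.593)

Lower: z₀ + z₁ = -0.212 + (-1.960) = -2.172; 1 − a(z₀+z₁) = 1 − (-0.015)(-2.172) = 0.9674; argument = -0.212 + (-2.172)/0.9674 = -2.4571 → -2.46.
α₁ = Φ(-2.46) = 0.0069; rank = round(1000 × 0.0069) = 7; θ*₍7₎ = 3.785.
Upper: z₀ + z₂ = 1.748; 1 − a(z₀+z₂) = 1.0262; argument = 1.4913 → 1.49; α₂ = 0.9319; rank = 932; θ*₍932₎ = 6.593.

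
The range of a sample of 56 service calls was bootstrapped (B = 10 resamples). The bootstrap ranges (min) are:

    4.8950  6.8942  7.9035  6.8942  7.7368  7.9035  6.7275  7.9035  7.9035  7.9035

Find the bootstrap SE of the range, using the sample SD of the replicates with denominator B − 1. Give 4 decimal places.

SE* = 0.9685

Bootstrap SE is the standard deviation of the 10 replicate ranges.
Mean of replicates: (4.8950 + 6.8942 + 7.9035 + 6.8942 + 7.7368 + 7.9035 + 6.7275 + 7.9035 + 7.9035 + 7.9035) / 10 = 72.66520 / 10 = 7.26652
Sum of squared deviations: (−2.37152)² + (−0.37232)² + (+0.63698)² + (−0.37232)² + (+0.47028)² + (+0.63698)² + (−0.53902)² + (+0.63698)² + (+0.63698)² + (+0.63698)² = 8.44177
Variance = 8.44177 / 9 = 0.93797
SE* = √0.93797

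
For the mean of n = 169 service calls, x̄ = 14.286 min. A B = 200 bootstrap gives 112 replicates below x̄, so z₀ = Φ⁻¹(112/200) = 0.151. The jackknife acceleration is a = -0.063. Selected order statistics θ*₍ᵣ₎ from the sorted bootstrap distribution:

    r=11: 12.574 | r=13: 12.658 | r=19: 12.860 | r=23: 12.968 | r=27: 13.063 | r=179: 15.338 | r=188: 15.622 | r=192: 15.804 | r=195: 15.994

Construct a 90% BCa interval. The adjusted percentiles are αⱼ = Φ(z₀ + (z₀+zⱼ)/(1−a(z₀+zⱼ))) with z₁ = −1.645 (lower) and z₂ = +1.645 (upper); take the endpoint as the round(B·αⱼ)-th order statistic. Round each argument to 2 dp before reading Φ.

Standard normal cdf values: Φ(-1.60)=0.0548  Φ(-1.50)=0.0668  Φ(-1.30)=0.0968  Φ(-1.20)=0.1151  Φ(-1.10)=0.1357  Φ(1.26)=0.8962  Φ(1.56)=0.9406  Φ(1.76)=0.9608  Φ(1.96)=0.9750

(12.658, 15.804)

Lower: z₀ + z₁ = 0.151 + (-1.645) = -1.494; 1 − a(z₀+z₁) = 1 − (-0.063)(-1.494) = 0.9059; argument = 0.151 + (-1.494)/0.9059 = -1.4982 → -1.50.
α₁ = Φ(-1.50) = 0.0668; rank = round(200 × 0.0668) = 13; θ*₍13₎ = 12.658.
Upper: z₀ + z₂ = 1.796; 1 − a(z₀+z₂) = 1.1131; argument = 1.7644 → 1.76; α₂ = 0.9608; rank = 192; θ*₍192₎ = 15.804.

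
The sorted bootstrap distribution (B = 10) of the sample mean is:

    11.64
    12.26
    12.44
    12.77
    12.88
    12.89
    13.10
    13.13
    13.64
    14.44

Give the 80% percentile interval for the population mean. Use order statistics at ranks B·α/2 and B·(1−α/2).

α = 0.20; lower rank = 10 × 0.100 = 1; upper rank = 10 × 0.900 = 9.
The 1st smallest replicate is 11.64; the 9th is 13.64.

(11.64, 13.64)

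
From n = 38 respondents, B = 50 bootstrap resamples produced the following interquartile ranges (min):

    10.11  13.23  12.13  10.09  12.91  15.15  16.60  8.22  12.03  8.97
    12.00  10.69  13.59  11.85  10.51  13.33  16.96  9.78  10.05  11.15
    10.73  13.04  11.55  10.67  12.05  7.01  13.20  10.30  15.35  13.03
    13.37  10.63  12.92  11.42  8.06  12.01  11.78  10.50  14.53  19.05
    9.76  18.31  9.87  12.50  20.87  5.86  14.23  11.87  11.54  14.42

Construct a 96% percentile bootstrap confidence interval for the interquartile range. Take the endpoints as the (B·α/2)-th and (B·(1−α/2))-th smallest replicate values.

(5.86, 19.05)

Sorted replicates: 5.86, 7.01, 8.06, 8.22, 8.97, 9.76, 9.78, 9.87, 10.05, 10.09, 10.11, 10.30, 10.50, 10.51, 10.63, 10.67, 10.69, 10.73, 11.15, 11.42, 11.54, 11.55, 11.78, 11.85, 11.87, 12.00, 12.01, 12.03, 12.05, 12.13, 12.50, 12.91, 12.92, 13.03, 13.04, 13.20, 13.23, 13.33, 13.37, 13.59, 14.23, 14.42, 14.53, 15.15, 15.35, 16.60, 16.96, 18.31, 19.05, 20.87
α = 0.04; lower rank = 50 × 0.020 = 1; upper rank = 50 × 0.980 = 49.
The 1st smallest replicate is 5.86; the 49th is 19.05.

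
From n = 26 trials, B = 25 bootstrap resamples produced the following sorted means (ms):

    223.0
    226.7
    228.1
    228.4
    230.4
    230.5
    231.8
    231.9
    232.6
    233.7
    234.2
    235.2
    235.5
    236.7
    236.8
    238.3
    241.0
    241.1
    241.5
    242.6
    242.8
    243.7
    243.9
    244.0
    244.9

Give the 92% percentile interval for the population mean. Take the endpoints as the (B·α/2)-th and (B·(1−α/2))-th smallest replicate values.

α = 0.08; lower rank = 25 × 0.040 = 1; upper rank = 25 × 0.960 = 24.
The 1st smallest replicate is 223.0; the 24th is 244.0.

(223.0, 244.0)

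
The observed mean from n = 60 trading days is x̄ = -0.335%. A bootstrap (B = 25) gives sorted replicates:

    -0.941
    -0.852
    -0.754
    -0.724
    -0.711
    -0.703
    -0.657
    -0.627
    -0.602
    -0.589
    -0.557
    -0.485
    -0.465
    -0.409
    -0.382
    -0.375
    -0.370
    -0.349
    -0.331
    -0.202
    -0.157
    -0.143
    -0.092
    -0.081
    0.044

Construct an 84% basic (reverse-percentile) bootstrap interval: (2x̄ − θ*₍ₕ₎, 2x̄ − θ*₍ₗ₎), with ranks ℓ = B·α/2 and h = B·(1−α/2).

(-0.578, 0.182)

Percentile endpoints at ranks 2 and 23: θ*₍2₎ = -0.852, θ*₍23₎ = -0.092.
Basic interval reflects these around x̄:
  lower = 2 × -0.335 − -0.092 = -0.578
  upper = 2 × -0.335 − -0.852 = 0.182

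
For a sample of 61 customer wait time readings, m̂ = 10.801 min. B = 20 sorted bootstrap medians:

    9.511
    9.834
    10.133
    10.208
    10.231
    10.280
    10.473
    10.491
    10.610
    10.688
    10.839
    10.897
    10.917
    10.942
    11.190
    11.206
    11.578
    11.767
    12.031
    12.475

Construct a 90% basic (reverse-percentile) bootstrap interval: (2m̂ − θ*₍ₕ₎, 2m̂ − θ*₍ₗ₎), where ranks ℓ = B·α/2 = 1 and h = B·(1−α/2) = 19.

Percentile endpoints at ranks 1 and 19: θ*₍1₎ = 9.511, θ*₍19₎ = 12.031.
Basic interval reflects these around m̂:
  lower = 2 × 10.801 − 12.031 = 9.571
  upper = 2 × 10.801 − 9.511 = 12.091

(9.571, 12.091)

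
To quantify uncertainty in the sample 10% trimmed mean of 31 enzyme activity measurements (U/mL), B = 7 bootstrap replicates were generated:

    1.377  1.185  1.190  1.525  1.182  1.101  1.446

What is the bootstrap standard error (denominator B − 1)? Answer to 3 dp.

Bootstrap SE is the standard deviation of the 7 replicate 10% trimmed means.
Mean of replicates: (1.377 + 1.185 + 1.190 + 1.525 + 1.182 + 1.101 + 1.446) / 7 = 9.0060 / 7 = 1.2866
Sum of squared deviations: (+0.0904)² + (−0.1016)² + (−0.0966)² + (+0.2384)² + (−0.1046)² + (−0.1856)² + (+0.1594)² = 0.1555
Variance = 0.1555 / 6 = 0.0259
SE* = √0.0259

SE* = 0.161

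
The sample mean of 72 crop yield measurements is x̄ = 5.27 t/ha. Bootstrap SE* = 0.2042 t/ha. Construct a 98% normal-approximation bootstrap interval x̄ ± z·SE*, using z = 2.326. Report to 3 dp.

(4.795, 5.745)

Margin = 2.326 × 0.2042 = 0.4750
Interval: 5.27 ± 0.4750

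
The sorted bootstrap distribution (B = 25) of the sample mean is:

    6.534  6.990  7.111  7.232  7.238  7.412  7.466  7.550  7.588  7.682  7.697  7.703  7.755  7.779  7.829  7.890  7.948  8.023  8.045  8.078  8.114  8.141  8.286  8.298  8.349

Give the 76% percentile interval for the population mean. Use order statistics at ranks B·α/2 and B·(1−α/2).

α = 0.24; lower rank = 25 × 0.120 = 3; upper rank = 25 × 0.880 = 22.
The 3rd smallest replicate is 7.111; the 22nd is 8.141.

(7.111, 8.141)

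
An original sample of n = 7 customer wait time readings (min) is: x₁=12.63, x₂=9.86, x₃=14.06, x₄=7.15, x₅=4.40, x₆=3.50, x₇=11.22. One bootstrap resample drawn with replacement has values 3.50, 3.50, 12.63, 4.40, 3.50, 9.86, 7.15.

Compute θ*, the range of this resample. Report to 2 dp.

θ* = 9.13

Range = 12.63 − 3.50 = 9.13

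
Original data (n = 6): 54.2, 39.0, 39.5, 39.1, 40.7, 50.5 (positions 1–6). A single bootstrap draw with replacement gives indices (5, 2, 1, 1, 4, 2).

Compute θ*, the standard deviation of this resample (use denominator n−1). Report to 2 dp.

Resample values: 40.7, 39.0, 54.2, 54.2, 39.1, 39.0.
Mean = 44.3667; sum of squared deviations = 292.1733
s² = 292.1733 / 5 = 58.4347
s = √58.4347 = 7.64

θ* = 7.64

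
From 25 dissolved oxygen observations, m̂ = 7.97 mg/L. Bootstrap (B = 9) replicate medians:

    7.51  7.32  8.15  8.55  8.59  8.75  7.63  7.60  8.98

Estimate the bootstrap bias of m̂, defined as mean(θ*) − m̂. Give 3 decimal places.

bias = +0.150

mean(θ*) = (7.51 + 7.32 + 8.15 + 8.55 + 8.59 + 8.75 + 7.63 + 7.60 + 8.98) / 9 = 8.1200
bias = 8.1200 − 7.97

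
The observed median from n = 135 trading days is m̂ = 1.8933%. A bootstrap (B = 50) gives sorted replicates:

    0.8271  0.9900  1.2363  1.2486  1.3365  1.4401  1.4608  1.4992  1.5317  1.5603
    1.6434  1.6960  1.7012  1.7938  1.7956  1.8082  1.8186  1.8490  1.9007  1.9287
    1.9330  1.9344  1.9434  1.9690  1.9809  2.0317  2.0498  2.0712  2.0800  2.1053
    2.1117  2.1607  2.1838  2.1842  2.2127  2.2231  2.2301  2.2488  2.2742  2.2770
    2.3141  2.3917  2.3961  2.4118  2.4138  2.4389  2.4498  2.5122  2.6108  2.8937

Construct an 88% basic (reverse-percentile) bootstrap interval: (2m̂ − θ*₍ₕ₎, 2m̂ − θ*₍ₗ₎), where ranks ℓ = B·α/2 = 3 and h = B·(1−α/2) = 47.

(1.3368, 2.5503)

Percentile endpoints at ranks 3 and 47: θ*₍3₎ = 1.2363, θ*₍47₎ = 2.4498.
Basic interval reflects these around m̂:
  lower = 2 × 1.8933 − 2.4498 = 1.3368
  upper = 2 × 1.8933 − 1.2363 = 2.5503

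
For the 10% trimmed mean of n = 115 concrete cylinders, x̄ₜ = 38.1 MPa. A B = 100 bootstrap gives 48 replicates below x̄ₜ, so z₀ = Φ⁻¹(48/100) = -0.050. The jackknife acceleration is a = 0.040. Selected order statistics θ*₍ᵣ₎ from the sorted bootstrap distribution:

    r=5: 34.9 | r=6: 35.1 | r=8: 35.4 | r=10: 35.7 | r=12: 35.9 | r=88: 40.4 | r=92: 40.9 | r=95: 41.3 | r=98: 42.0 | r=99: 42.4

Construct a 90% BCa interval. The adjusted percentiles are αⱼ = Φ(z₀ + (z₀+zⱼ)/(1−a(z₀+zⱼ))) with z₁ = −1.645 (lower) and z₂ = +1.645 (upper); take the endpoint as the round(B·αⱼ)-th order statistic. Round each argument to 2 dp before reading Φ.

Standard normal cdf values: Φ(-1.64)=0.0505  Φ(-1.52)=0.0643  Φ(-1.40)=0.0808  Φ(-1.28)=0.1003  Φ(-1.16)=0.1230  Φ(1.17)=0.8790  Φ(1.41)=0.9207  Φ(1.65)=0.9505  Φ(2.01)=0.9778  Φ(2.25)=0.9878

(34.9, 41.3)

Lower: z₀ + z₁ = -0.050 + (-1.645) = -1.695; 1 − a(z₀+z₁) = 1 − (0.040)(-1.695) = 1.0678; argument = -0.050 + (-1.695)/1.0678 = -1.6374 → -1.64.
α₁ = Φ(-1.64) = 0.0505; rank = round(100 × 0.0505) = 5; θ*₍5₎ = 34.9.
Upper: z₀ + z₂ = 1.595; 1 − a(z₀+z₂) = 0.9362; argument = 1.6537 → 1.65; α₂ = 0.9505; rank = 95; θ*₍95₎ = 41.3.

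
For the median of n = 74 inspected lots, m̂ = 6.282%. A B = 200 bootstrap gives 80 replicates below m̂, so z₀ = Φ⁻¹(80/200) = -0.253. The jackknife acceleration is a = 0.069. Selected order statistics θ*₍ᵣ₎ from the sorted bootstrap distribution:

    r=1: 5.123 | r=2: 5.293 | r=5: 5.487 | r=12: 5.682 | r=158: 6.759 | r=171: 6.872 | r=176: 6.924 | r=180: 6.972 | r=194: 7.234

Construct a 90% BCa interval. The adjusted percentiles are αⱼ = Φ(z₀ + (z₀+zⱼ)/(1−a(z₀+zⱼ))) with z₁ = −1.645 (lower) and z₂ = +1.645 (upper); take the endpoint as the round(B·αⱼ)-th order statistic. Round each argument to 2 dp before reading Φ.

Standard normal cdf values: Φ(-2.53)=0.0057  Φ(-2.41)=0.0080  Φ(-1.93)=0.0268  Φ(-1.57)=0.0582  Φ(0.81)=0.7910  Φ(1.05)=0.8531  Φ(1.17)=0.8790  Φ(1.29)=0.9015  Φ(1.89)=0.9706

(5.487, 6.972)

Lower: z₀ + z₁ = -0.253 + (-1.645) = -1.898; 1 − a(z₀+z₁) = 1 − (0.069)(-1.898) = 1.1310; argument = -0.253 + (-1.898)/1.1310 = -1.9312 → -1.93.
α₁ = Φ(-1.93) = 0.0268; rank = round(200 × 0.0268) = 5; θ*₍5₎ = 5.487.
Upper: z₀ + z₂ = 1.392; 1 − a(z₀+z₂) = 0.9040; argument = 1.2869 → 1.29; α₂ = 0.9015; rank = 180; θ*₍180₎ = 6.972.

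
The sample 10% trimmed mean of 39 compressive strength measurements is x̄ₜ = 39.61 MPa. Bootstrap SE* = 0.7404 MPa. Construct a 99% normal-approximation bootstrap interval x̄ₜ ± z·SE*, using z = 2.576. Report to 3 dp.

Margin = 2.576 × 0.7404 = 1.9073
Interval: 39.61 ± 1.9073

(37.703, 41.517)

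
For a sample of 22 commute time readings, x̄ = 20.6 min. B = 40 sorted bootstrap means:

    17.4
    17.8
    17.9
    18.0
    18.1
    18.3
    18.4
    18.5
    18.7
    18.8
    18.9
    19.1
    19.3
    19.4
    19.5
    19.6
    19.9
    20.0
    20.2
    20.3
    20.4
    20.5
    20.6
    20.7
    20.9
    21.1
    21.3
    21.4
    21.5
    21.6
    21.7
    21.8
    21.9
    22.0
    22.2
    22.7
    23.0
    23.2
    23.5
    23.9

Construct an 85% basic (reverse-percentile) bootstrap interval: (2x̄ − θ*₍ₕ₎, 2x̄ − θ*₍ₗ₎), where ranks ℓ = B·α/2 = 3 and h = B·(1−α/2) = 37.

(18.2, 23.3)

Percentile endpoints at ranks 3 and 37: θ*₍3₎ = 17.9, θ*₍37₎ = 23.0.
Basic interval reflects these around x̄:
  lower = 2 × 20.6 − 23.0 = 18.2
  upper = 2 × 20.6 − 17.9 = 23.3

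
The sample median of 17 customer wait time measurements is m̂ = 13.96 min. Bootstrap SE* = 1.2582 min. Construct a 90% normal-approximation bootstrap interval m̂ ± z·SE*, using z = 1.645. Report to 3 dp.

Margin = 1.645 × 1.2582 = 2.0697
Interval: 13.96 ± 2.0697

(11.890, 16.030)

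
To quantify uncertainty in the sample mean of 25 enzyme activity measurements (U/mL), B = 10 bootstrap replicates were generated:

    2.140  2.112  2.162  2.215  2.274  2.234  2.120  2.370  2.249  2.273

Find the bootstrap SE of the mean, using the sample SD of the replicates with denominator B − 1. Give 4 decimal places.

Bootstrap SE is the standard deviation of the 10 replicate means.
Mean of replicates: (2.140 + 2.112 + 2.162 + 2.215 + 2.274 + 2.234 + 2.120 + 2.370 + 2.249 + 2.273) / 10 = 22.14900 / 10 = 2.21490
Sum of squared deviations: (−0.07490)² + (−0.10290)² + (−0.05290)² + (+0.00010)² + (+0.05910)² + (+0.01910)² + (−0.09490)² + (+0.15510)² + (+0.03410)² + (+0.05810)² = 0.06045
Variance = 0.06045 / 9 = 0.00672
SE* = √0.00672

SE* = 0.0820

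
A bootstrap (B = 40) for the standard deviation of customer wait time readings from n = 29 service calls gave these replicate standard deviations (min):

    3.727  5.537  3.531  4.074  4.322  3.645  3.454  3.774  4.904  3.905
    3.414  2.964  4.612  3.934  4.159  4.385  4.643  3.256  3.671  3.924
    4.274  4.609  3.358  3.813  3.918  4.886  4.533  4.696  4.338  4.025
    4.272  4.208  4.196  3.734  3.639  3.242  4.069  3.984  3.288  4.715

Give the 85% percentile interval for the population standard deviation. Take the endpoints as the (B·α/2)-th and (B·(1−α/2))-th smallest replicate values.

(3.256, 4.715)

Sorted replicates: 2.964, 3.242, 3.256, 3.288, 3.358, 3.414, 3.454, 3.531, 3.639, 3.645, 3.671, 3.727, 3.734, 3.774, 3.813, 3.905, 3.918, 3.924, 3.934, 3.984, 4.025, 4.069, 4.074, 4.159, 4.196, 4.208, 4.272, 4.274, 4.322, 4.338, 4.385, 4.533, 4.609, 4.612, 4.643, 4.696, 4.715, 4.886, 4.904, 5.537
α = 0.15; lower rank = 40 × 0.075 = 3; upper rank = 40 × 0.925 = 37.
The 3rd smallest replicate is 3.256; the 37th is 4.715.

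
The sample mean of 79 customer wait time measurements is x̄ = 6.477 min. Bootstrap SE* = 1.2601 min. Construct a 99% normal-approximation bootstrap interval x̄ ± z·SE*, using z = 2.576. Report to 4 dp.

(3.2310, 9.7230)

Margin = 2.576 × 1.2601 = 3.24602
Interval: 6.477 ± 3.24602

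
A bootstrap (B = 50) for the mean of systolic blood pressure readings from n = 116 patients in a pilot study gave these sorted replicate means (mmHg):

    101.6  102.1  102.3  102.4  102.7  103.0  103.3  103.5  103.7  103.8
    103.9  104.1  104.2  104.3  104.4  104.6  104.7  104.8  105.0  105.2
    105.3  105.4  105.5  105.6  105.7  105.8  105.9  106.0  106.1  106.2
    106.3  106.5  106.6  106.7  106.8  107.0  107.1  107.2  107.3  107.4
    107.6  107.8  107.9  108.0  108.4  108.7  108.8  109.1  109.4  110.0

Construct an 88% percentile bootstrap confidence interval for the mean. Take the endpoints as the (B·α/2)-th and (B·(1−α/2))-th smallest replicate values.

α = 0.12; lower rank = 50 × 0.060 = 3; upper rank = 50 × 0.940 = 47.
The 3rd smallest replicate is 102.3; the 47th is 108.8.

(102.3, 108.8)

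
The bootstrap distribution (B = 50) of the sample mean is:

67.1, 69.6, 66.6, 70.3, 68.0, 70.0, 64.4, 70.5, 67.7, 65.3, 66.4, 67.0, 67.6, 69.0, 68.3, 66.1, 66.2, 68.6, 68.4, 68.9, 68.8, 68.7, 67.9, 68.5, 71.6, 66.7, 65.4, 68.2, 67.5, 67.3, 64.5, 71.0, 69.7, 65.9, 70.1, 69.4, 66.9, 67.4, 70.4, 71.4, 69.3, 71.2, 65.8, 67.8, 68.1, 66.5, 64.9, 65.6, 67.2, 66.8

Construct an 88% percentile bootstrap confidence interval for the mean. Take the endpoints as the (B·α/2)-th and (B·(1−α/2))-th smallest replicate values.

Sorted replicates: 64.4, 64.5, 64.9, 65.3, 65.4, 65.6, 65.8, 65.9, 66.1, 66.2, 66.4, 66.5, 66.6, 66.7, 66.8, 66.9, 67.0, 67.1, 67.2, 67.3, 67.4, 67.5, 67.6, 67.7, 67.8, 67.9, 68.0, 68.1, 68.2, 68.3, 68.4, 68.5, 68.6, 68.7, 68.8, 68.9, 69.0, 69.3, 69.4, 69.6, 69.7, 70.0, 70.1, 70.3, 70.4, 70.5, 71.0, 71.2, 71.4, 71.6
α = 0.12; lower rank = 50 × 0.060 = 3; upper rank = 50 × 0.940 = 47.
The 3rd smallest replicate is 64.9; the 47th is 71.0.

(64.9, 71.0)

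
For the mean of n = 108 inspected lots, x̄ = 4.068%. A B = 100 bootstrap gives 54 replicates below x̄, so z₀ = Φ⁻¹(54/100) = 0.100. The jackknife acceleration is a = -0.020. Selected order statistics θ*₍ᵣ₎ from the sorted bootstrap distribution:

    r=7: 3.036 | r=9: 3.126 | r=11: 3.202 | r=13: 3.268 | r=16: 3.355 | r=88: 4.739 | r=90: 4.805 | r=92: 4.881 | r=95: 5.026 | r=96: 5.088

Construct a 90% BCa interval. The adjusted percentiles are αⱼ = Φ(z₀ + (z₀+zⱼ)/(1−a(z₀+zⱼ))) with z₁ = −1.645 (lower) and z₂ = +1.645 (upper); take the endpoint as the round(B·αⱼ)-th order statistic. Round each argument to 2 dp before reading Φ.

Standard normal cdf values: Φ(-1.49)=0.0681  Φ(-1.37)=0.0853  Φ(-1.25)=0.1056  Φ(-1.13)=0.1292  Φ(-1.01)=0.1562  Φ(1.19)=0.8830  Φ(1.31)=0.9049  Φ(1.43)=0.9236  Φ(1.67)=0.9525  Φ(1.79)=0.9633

Lower: z₀ + z₁ = 0.100 + (-1.645) = -1.545; 1 − a(z₀+z₁) = 1 − (-0.020)(-1.545) = 0.9691; argument = 0.100 + (-1.545)/0.9691 = -1.4943 → -1.49.
α₁ = Φ(-1.49) = 0.0681; rank = round(100 × 0.0681) = 7; θ*₍7₎ = 3.036.
Upper: z₀ + z₂ = 1.745; 1 − a(z₀+z₂) = 1.0349; argument = 1.7862 → 1.79; α₂ = 0.9633; rank = 96; θ*₍96₎ = 5.088.

(3.036, 5.088)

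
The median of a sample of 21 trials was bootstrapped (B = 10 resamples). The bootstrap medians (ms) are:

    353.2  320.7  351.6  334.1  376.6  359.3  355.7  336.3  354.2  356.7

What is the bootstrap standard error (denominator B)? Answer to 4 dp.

Bootstrap SE is the standard deviation of the 10 replicate medians.
Mean of replicates: (353.2 + 320.7 + 351.6 + 334.1 + 376.6 + 359.3 + 355.7 + 336.3 + 354.2 + 356.7) / 10 = 3498.40000 / 10 = 349.84000
Sum of squared deviations: (+3.36000)² + (−29.14000)² + (+1.76000)² + (−15.74000)² + (+26.76000)² + (+9.46000)² + (+5.86000)² + (−13.54000)² + (+4.36000)² + (+6.86000)² = 2200.60400
Variance = 2200.60400 / 10 = 220.06040
SE* = √220.06040

SE* = 14.8344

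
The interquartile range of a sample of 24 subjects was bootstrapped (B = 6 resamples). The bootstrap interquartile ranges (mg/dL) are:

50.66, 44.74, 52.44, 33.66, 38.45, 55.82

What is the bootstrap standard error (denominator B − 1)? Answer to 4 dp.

Bootstrap SE is the standard deviation of the 6 replicate interquartile ranges.
Mean of replicates: (50.66 + 44.74 + 52.44 + 33.66 + 38.45 + 55.82) / 6 = 275.77000 / 6 = 45.96167
Sum of squared deviations: (+4.69833)² + (−1.22167)² + (+6.47833)² + (−12.30167)² + (−7.51167)² + (+9.85833)² = 370.47848
Variance = 370.47848 / 5 = 74.09570
SE* = √74.09570

SE* = 8.6079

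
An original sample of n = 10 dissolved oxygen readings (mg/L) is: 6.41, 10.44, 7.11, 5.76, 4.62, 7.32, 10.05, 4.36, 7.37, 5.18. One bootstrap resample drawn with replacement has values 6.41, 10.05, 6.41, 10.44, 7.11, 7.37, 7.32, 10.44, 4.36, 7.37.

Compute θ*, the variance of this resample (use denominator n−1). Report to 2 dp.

Mean = 7.7280; sum of squared deviations = 35.7240
s² = 35.7240 / 9 = 3.9693

θ* = 3.97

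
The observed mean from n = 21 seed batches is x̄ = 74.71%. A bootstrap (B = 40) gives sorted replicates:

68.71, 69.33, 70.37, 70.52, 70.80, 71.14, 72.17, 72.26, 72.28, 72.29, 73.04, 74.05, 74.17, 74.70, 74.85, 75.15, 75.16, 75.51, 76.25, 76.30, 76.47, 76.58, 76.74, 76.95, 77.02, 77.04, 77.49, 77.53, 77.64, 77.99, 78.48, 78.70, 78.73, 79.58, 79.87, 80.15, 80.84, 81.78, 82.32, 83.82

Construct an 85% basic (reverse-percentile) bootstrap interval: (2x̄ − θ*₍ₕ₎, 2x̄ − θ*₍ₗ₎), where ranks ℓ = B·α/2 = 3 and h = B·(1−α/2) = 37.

Percentile endpoints at ranks 3 and 37: θ*₍3₎ = 70.37, θ*₍37₎ = 80.84.
Basic interval reflects these around x̄:
  lower = 2 × 74.71 − 80.84 = 68.58
  upper = 2 × 74.71 − 70.37 = 79.05

(68.58, 79.05)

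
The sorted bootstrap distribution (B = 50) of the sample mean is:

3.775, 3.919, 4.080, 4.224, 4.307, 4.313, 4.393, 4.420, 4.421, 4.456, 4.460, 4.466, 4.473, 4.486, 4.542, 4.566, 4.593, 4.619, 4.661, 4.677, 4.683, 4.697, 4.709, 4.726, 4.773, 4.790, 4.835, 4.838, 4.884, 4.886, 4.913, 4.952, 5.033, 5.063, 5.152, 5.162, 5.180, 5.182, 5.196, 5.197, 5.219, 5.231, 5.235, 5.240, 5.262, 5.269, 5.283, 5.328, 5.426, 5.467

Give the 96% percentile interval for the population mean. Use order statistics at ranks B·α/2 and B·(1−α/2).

α = 0.04; lower rank = 50 × 0.020 = 1; upper rank = 50 × 0.980 = 49.
The 1st smallest replicate is 3.775; the 49th is 5.426.

(3.775, 5.426)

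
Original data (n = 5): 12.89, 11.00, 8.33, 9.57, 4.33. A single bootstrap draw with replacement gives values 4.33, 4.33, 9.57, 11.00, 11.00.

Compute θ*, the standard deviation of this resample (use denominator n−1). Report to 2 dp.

Mean = 8.0460; sum of squared deviations = 47.3921
s² = 47.3921 / 4 = 11.8480
s = √11.8480 = 3.44

θ* = 3.44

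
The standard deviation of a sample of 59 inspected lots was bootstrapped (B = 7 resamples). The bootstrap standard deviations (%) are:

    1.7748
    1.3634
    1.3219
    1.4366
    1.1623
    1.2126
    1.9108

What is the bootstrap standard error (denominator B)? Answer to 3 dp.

SE* = 0.262

Bootstrap SE is the standard deviation of the 7 replicate standard deviations.
Mean of replicates: (1.7748 + 1.3634 + 1.3219 + 1.4366 + 1.1623 + 1.2126 + 1.9108) / 7 = 10.18240 / 7 = 1.45463
Sum of squared deviations: (+0.32017)² + (−0.09123)² + (−0.13273)² + (−0.01803)² + (−0.29233)² + (−0.24203)² + (+0.45617)² = 0.48090
Variance = 0.48090 / 7 = 0.06870
SE* = √0.06870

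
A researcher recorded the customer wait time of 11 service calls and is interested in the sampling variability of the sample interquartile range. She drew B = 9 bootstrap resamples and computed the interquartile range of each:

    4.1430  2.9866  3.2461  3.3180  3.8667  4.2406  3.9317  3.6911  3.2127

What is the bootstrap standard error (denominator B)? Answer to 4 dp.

Bootstrap SE is the standard deviation of the 9 replicate interquartile ranges.
Mean of replicates: (4.1430 + 2.9866 + 3.2461 + 3.3180 + 3.8667 + 4.2406 + 3.9317 + 3.6911 + 3.2127) / 9 = 32.63650 / 9 = 3.62628
Sum of squared deviations: (+0.51672)² + (−0.63968)² + (−0.38018)² + (−0.30828)² + (+0.24042)² + (+0.61432)² + (+0.30542)² + (+0.06482)² + (−0.41358)² = 1.61949
Variance = 1.61949 / 9 = 0.17994
SE* = √0.17994

SE* = 0.4242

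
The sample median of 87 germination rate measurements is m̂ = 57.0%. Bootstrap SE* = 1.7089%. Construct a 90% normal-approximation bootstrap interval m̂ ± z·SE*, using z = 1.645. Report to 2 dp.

Margin = 1.645 × 1.7089 = 2.811
Interval: 57.0 ± 2.811

(54.19, 59.81)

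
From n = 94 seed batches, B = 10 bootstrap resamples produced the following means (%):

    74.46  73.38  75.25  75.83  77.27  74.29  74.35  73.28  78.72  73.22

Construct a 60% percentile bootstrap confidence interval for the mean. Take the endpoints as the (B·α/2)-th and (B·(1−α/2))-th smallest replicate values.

Sorted replicates: 73.22, 73.28, 73.38, 74.29, 74.35, 74.46, 75.25, 75.83, 77.27, 78.72
α = 0.40; lower rank = 10 × 0.200 = 2; upper rank = 10 × 0.800 = 8.
The 2nd smallest replicate is 73.28; the 8th is 75.83.

(73.28, 75.83)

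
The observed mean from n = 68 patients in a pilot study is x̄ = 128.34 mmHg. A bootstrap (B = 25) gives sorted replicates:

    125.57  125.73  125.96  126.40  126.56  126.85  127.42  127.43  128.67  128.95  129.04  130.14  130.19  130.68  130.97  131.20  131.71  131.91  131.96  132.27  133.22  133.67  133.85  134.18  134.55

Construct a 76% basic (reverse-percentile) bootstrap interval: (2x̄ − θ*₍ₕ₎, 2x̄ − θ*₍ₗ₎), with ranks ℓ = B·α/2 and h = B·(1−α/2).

(123.01, 130.72)

Percentile endpoints at ranks 3 and 22: θ*₍3₎ = 125.96, θ*₍22₎ = 133.67.
Basic interval reflects these around x̄:
  lower = 2 × 128.34 − 133.67 = 123.01
  upper = 2 × 128.34 − 125.96 = 130.72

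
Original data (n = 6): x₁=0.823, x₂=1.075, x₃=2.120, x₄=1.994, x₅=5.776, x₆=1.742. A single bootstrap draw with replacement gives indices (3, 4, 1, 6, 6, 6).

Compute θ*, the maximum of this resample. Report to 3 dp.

θ* = 2.120

Resample values: 2.120, 1.994, 0.823, 1.742, 1.742, 1.742.
Maximum = 2.120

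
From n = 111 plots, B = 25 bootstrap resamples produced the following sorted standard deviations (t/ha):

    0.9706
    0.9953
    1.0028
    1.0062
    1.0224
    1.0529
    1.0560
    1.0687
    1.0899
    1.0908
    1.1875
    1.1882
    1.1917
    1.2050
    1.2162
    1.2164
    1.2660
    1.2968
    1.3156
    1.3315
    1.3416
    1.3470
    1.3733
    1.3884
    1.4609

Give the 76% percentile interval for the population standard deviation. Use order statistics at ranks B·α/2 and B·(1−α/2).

(1.0028, 1.3470)

α = 0.24; lower rank = 25 × 0.120 = 3; upper rank = 25 × 0.880 = 22.
The 3rd smallest replicate is 1.0028; the 22nd is 1.3470.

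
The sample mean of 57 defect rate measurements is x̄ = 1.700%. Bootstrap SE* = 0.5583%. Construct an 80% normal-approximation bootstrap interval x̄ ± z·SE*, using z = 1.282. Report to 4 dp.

Margin = 1.282 × 0.5583 = 0.71574
Interval: 1.700 ± 0.71574

(0.9843, 2.4157)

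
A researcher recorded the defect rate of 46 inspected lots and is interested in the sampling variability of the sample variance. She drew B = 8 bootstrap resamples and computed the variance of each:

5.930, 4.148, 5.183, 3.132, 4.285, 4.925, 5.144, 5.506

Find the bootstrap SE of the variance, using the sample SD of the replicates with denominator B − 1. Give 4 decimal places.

SE* = 0.8885

Bootstrap SE is the standard deviation of the 8 replicate variances.
Mean of replicates: (5.930 + 4.148 + 5.183 + 3.132 + 4.285 + 4.925 + 5.144 + 5.506) / 8 = 38.25300 / 8 = 4.78163
Sum of squared deviations: (+1.14837)² + (−0.63363)² + (+0.40137)² + (−1.64962)² + (−0.49662)² + (+0.14337)² + (+0.36238)² + (+0.72438)² = 5.52584
Variance = 5.52584 / 7 = 0.78941
SE* = √0.78941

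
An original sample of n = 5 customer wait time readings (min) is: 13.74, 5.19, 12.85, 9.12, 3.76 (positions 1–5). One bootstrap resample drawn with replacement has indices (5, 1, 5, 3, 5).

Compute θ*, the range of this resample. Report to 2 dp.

Resample values: 3.76, 13.74, 3.76, 12.85, 3.76.
Range = 13.74 − 3.76 = 9.98

θ* = 9.98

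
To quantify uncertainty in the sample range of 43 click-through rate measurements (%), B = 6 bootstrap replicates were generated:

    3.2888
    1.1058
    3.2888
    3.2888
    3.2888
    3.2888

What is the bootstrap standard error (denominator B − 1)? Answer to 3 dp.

Bootstrap SE is the standard deviation of the 6 replicate ranges.
Mean of replicates: (3.2888 + 1.1058 + 3.2888 + 3.2888 + 3.2888 + 3.2888) / 6 = 17.54980 / 6 = 2.92497
Sum of squared deviations: (+0.36383)² + (−1.81917)² + (+0.36383)² + (+0.36383)² + (+0.36383)² + (+0.36383)² = 3.97124
Variance = 3.97124 / 5 = 0.79425
SE* = √0.79425

SE* = 0.891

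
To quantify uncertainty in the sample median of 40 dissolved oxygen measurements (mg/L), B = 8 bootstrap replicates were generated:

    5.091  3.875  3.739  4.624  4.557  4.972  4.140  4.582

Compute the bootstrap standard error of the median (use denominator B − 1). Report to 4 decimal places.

Bootstrap SE is the standard deviation of the 8 replicate medians.
Mean of replicates: (5.091 + 3.875 + 3.739 + 4.624 + 4.557 + 4.972 + 4.140 + 4.582) / 8 = 35.58000 / 8 = 4.44750
Sum of squared deviations: (+0.64350)² + (−0.57250)² + (−0.70850)² + (+0.17650)² + (+0.10950)² + (+0.52450)² + (−0.30750)² + (+0.13450)² = 1.67471
Variance = 1.67471 / 7 = 0.23924
SE* = √0.23924

SE* = 0.4891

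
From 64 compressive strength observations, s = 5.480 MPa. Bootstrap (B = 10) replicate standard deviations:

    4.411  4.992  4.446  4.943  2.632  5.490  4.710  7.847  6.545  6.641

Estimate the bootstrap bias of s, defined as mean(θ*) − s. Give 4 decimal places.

bias = −0.2143

mean(θ*) = (4.411 + 4.992 + 4.446 + 4.943 + 2.632 + 5.490 + 4.710 + 7.847 + 6.545 + 6.641) / 10 = 5.26570
bias = 5.26570 − 5.480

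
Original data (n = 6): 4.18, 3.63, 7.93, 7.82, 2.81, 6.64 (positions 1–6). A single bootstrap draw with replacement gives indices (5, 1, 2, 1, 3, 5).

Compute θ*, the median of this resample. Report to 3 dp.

Resample values: 2.81, 4.18, 3.63, 4.18, 7.93, 2.81.
Sorted: 2.81, 2.81, 3.63, 4.18, 4.18, 7.93
Median = average of the two middle values = 3.905

θ* = 3.905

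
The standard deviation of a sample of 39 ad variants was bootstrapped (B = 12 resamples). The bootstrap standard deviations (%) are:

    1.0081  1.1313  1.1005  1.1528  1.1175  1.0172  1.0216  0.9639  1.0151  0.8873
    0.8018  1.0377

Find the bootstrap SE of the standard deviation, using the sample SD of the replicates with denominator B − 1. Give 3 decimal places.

SE* = 0.102

Bootstrap SE is the standard deviation of the 12 replicate standard deviations.
Mean of replicates: (1.0081 + 1.1313 + 1.1005 + 1.1528 + 1.1175 + 1.0172 + 1.0216 + 0.9639 + 1.0151 + 0.8873 + 0.8018 + 1.0377) / 12 = 12.25480 / 12 = 1.02123
Sum of squared deviations: (−0.01313)² + (+0.11007)² + (+0.07927)² + (+0.13157)² + (+0.09627)² + (−0.00403)² + (+0.00037)² + (−0.05733)² + (−0.00613)² + (−0.13393)² + (−0.21943)² + (+0.01647)² = 0.11485
Variance = 0.11485 / 11 = 0.01044
SE* = √0.01044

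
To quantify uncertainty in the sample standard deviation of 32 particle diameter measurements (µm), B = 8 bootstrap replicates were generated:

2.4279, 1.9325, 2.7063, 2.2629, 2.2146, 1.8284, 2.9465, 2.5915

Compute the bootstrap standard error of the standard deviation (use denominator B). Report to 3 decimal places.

SE* = 0.357

Bootstrap SE is the standard deviation of the 8 replicate standard deviations.
Mean of replicates: (2.4279 + 1.9325 + 2.7063 + 2.2629 + 2.2146 + 1.8284 + 2.9465 + 2.5915) / 8 = 18.91060 / 8 = 2.36382
Sum of squared deviations: (+0.06408)² + (−0.43132)² + (+0.34248)² + (−0.10092)² + (−0.14922)² + (−0.53542)² + (+0.58268)² + (+0.22768)² = 1.01792
Variance = 1.01792 / 8 = 0.12724
SE* = √0.12724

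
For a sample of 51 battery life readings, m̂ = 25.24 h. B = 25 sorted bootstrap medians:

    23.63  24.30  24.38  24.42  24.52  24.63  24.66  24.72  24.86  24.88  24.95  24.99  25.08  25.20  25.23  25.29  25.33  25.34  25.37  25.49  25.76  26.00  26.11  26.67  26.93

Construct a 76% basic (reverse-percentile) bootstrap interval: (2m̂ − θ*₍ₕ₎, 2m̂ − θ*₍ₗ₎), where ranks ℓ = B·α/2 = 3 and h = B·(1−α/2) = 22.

(24.48, 26.10)

Percentile endpoints at ranks 3 and 22: θ*₍3₎ = 24.38, θ*₍22₎ = 26.00.
Basic interval reflects these around m̂:
  lower = 2 × 25.24 − 26.00 = 24.48
  upper = 2 × 25.24 − 24.38 = 26.10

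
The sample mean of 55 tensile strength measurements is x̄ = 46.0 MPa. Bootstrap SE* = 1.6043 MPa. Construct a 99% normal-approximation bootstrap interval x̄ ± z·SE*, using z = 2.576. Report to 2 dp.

(41.87, 50.13)

Margin = 2.576 × 1.6043 = 4.133
Interval: 46.0 ± 4.133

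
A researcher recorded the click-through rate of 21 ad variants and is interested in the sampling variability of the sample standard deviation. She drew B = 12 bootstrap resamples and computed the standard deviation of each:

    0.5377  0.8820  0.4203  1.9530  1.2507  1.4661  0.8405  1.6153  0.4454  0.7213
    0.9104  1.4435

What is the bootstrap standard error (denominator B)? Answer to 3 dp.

Bootstrap SE is the standard deviation of the 12 replicate standard deviations.
Mean of replicates: (0.5377 + 0.8820 + 0.4203 + 1.9530 + 1.2507 + 1.4661 + 0.8405 + 1.6153 + 0.4454 + 0.7213 + 0.9104 + 1.4435) / 12 = 12.48620 / 12 = 1.04052
Sum of squared deviations: (−0.50282)² + (−0.15852)² + (−0.62022)² + (+0.91248)² + (+0.21018)² + (+0.42558)² + (−0.20002)² + (+0.57478)² + (−0.59512)² + (−0.31922)² + (−0.13012)² + (+0.40298)² = 2.72632
Variance = 2.72632 / 12 = 0.22719
SE* = √0.22719

SE* = 0.477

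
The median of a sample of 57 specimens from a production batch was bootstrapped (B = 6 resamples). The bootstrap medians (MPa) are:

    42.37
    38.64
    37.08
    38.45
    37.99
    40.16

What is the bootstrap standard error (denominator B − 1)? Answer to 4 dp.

Bootstrap SE is the standard deviation of the 6 replicate medians.
Mean of replicates: (42.37 + 38.64 + 37.08 + 38.45 + 37.99 + 40.16) / 6 = 234.69000 / 6 = 39.11500
Sum of squared deviations: (+3.25500)² + (−0.47500)² + (−2.03500)² + (−0.66500)² + (−1.12500)² + (+1.04500)² = 17.76175
Variance = 17.76175 / 5 = 3.55235
SE* = √3.55235

SE* = 1.8848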